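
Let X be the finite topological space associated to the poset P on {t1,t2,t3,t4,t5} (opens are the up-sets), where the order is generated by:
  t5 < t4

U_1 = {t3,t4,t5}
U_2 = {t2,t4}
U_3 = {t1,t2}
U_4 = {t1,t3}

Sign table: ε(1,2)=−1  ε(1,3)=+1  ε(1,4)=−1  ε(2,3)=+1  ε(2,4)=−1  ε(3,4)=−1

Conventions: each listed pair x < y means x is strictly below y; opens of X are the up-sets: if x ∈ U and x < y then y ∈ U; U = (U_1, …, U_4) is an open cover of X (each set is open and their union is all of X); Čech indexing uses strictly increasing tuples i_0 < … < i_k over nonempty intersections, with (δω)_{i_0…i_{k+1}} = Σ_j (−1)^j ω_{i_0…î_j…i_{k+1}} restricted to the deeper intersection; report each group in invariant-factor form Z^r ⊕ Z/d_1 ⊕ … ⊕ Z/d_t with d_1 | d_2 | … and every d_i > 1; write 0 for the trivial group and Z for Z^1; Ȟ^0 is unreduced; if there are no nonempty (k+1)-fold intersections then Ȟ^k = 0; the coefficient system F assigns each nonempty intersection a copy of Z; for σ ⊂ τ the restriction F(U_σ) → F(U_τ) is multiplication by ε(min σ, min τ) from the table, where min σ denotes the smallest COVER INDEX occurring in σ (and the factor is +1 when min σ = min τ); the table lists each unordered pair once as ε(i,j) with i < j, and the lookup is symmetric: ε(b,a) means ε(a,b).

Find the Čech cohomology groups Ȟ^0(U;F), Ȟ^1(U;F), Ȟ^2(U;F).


nonempty intersections:
  U12={t4} U14={t3} U23={t2} U34={t1}
C dims 4,4; δ0: rk 4, SNF 1^3·2
Ȟ^0: (4−4)−0=0 ⇒ 0
Ȟ^1: (4−0)−4=0 plus torsion [2] ⇒ Z/2
Ȟ^2: (0−0)−0=0 ⇒ 0

Ȟ^0(U;F) ≅ 0,  Ȟ^1(U;F) ≅ Z/2,  Ȟ^2(U;F) ≅ 0


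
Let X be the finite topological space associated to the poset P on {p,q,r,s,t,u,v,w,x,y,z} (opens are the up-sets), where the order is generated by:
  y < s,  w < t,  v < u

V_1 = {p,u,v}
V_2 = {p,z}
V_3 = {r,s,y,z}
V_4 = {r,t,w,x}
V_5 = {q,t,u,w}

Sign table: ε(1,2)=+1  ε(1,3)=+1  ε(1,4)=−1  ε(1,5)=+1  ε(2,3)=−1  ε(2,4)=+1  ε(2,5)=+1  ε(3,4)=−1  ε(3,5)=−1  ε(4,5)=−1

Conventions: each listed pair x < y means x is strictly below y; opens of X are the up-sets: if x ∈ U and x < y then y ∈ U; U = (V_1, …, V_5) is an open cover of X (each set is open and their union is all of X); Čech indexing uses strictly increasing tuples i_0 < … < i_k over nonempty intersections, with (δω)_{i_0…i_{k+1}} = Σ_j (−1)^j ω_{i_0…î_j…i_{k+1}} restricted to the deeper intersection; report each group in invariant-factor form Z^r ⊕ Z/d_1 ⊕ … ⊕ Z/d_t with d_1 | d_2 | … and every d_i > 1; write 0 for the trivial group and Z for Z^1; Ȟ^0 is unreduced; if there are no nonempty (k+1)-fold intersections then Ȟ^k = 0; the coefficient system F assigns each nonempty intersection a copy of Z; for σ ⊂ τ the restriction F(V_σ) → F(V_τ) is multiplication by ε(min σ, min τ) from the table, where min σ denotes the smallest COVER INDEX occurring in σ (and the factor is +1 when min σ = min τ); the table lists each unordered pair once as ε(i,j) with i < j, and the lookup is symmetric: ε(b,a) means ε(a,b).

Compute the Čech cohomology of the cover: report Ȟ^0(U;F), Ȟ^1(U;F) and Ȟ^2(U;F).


Ȟ^0 = 0, Ȟ^1 = Z/2, Ȟ^2 = 0

intersection data:
  V12={p} V15={u} V23={z} V34={r} V45={t,w}
C dims 5,5; δ0: rk 5, SNF 1^4·2
Ȟ^0 = (5 − 5) − 0 = 0, so Ȟ^0 ≅ 0
Ȟ^1 = (5 − 0) − 5 = 0 plus torsion [2], so Ȟ^1 ≅ Z/2
Ȟ^2 = (0 − 0) − 0 = 0, so Ȟ^2 ≅ 0


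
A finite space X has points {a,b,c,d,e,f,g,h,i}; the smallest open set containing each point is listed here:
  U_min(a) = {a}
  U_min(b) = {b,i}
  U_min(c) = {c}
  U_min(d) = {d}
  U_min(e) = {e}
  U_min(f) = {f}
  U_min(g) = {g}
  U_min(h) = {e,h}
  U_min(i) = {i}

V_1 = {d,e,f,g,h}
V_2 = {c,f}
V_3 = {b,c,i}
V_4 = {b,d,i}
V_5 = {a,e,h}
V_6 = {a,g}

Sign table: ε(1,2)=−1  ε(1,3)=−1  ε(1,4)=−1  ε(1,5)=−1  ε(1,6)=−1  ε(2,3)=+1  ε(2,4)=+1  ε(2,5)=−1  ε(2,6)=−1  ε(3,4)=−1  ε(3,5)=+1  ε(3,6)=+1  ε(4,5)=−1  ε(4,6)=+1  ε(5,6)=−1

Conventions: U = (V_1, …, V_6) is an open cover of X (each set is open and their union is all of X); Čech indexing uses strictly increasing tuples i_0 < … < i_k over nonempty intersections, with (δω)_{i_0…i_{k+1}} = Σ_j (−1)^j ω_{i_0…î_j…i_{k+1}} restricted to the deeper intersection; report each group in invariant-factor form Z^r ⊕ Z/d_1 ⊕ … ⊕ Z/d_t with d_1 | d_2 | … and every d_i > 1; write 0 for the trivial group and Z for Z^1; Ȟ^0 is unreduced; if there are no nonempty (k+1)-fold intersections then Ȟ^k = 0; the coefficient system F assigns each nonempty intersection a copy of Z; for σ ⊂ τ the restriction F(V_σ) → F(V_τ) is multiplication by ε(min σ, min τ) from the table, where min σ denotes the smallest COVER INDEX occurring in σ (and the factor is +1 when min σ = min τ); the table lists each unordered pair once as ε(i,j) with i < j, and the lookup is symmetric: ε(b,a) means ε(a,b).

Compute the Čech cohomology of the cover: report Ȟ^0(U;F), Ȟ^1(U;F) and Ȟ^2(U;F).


nonempty intersections:
  V12={f} V14={d} V15={e,h} V16={g} V23={c} V34={b,i} V56={a}
C dims 6,7; δ0: rk 6, SNF 1^5·2
Ȟ^0: (6−6)−0=0 ⇒ 0
Ȟ^1: (7−0)−6=1 plus torsion [2] ⇒ Z ⊕ Z/2
Ȟ^2: (0−0)−0=0 ⇒ 0

Ȟ^0(U;F) ≅ 0, Ȟ^1(U;F) ≅ Z ⊕ Z/2 and Ȟ^2(U;F) ≅ 0


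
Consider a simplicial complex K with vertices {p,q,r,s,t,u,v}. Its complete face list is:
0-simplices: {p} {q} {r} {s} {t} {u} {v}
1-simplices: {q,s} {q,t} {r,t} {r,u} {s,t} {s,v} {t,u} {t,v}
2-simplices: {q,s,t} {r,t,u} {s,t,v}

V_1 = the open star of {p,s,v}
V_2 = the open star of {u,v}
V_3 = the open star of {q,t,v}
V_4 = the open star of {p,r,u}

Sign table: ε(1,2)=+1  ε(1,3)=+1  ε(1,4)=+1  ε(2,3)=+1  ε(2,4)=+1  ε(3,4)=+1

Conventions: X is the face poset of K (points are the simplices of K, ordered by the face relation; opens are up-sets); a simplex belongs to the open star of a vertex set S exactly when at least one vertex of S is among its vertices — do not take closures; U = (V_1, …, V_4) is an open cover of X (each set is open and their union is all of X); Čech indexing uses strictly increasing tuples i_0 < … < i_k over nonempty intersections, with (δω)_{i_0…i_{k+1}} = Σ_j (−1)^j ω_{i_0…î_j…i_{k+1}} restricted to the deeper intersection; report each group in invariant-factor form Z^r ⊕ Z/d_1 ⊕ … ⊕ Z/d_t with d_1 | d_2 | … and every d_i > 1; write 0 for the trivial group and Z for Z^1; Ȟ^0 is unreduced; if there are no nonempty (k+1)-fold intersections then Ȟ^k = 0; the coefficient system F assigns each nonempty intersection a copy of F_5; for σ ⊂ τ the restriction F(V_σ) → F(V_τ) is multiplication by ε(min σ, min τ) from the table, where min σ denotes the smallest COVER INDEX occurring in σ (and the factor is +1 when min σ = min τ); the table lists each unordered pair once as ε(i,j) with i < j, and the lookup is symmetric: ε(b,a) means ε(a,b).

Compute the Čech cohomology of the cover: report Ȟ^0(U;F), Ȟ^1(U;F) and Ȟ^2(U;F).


nonempty overlaps:
  V1={{p},{s},{v},{q,s},{s,t},{s,v},{t,v},{q,s,t},{s,t,v}} V2={{u},{v},{r,u},{s,v},{t,u},{t,v},{r,t,u},{s,t,v}} V3={{q},{t},{v},{q,s},{q,t},{r,t},{s,t},{s,v},{t,u},{t,v},{q,s,t},{r,t,u},{s,t,v}} V4={{p},{r},{u},{r,t},{r,u},{t,u},{r,t,u}}
  V12={{v},{s,v},{t,v},{s,t,v}} V13={{v},{q,s},{s,t},{s,v},{t,v},{q,s,t},{s,t,v}} V14={{p}} V23={{v},{s,v},{t,u},{t,v},{r,t,u},{s,t,v}} V24={{u},{r,u},{t,u},{r,t,u}} V34={{r,t},{t,u},{r,t,u}}
  V123={{v},{s,v},{t,v},{s,t,v}} V234={{t,u},{r,t,u}}
C dims 4,6,2; δ0: rk_F5 3; δ1: rk_F5 2
degree 0: 4−3−0 = 1 → Ȟ^0 ≅ Z/5
degree 1: 6−2−3 = 1 → Ȟ^1 ≅ Z/5
degree 2: 2−0−2 = 0 → Ȟ^2 ≅ 0

Ȟ^0 ≅ Z/5,  Ȟ^1 ≅ Z/5,  Ȟ^2 ≅ 0


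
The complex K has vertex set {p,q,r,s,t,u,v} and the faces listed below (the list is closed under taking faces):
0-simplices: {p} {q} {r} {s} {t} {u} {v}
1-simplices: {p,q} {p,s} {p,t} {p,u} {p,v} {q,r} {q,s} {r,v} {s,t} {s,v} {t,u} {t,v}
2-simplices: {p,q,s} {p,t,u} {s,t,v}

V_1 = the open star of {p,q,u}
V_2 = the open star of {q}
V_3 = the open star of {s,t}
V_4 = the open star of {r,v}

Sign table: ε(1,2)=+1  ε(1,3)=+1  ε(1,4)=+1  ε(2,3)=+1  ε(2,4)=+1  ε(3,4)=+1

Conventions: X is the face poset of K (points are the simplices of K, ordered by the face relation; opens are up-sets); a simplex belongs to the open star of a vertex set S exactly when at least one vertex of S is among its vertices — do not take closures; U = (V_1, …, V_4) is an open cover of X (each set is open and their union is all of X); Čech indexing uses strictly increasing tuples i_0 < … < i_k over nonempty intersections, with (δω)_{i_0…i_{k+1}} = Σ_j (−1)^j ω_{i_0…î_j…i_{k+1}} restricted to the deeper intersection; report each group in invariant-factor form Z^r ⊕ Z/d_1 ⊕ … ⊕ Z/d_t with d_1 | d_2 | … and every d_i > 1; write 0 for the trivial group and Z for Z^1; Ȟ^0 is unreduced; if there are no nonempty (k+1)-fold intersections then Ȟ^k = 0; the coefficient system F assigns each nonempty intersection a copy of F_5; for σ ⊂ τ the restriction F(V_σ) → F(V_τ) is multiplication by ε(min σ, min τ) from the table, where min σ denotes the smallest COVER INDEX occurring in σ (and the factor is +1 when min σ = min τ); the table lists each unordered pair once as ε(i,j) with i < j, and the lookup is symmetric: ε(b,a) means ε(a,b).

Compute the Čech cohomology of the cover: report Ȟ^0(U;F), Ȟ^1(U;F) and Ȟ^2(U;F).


intersection data:
  V1={{p},{q},{u},{p,q},{p,s},{p,t},{p,u},{p,v},{q,r},{q,s},{t,u},{p,q,s},{p,t,u}} V2={{q},{p,q},{q,r},{q,s},{p,q,s}} V3={{s},{t},{p,s},{p,t},{q,s},{s,t},{s,v},{t,u},{t,v},{p,q,s},{p,t,u},{s,t,v}} V4={{r},{v},{p,v},{q,r},{r,v},{s,v},{t,v},{s,t,v}}
  V12={{q},{p,q},{q,r},{q,s},{p,q,s}} V13={{p,s},{p,t},{q,s},{t,u},{p,q,s},{p,t,u}} V14={{p,v},{q,r}} V23={{q,s},{p,q,s}} V24={{q,r}} V34={{s,v},{t,v},{s,t,v}}
  V123={{q,s},{p,q,s}} V124={{q,r}}
C dims 4,6,2; δ0: rk_F5 3; δ1: rk_F5 2
Ȟ^0 = (4 − 3) − 0 = 1, so Ȟ^0 ≅ Z/5
Ȟ^1 = (6 − 2) − 3 = 1, so Ȟ^1 ≅ Z/5
Ȟ^2 = (2 − 0) − 2 = 0, so Ȟ^2 ≅ 0

Ȟ^0(U;F) ≅ Z/5; Ȟ^1(U;F) ≅ Z/5; Ȟ^2(U;F) ≅ 0


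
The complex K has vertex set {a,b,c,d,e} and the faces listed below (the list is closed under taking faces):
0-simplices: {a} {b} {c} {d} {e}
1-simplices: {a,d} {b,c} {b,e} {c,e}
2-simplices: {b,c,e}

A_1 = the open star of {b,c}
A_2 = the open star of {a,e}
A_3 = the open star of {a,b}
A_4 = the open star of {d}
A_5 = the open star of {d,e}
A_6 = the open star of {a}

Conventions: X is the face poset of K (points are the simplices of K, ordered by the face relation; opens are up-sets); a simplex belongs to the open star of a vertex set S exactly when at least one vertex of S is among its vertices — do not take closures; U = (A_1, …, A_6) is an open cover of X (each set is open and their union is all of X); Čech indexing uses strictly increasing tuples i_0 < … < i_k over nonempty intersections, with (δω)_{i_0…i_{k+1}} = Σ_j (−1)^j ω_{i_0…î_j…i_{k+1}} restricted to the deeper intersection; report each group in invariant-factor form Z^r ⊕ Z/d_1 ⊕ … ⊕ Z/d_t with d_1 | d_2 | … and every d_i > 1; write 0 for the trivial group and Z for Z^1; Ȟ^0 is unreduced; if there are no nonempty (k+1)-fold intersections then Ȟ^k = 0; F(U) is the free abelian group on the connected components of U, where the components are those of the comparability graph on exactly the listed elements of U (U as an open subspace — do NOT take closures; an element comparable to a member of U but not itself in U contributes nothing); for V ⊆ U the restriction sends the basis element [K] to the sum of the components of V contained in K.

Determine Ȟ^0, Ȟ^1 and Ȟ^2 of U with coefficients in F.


nerve simplices:
  A1={{b},{c},{b,c},{b,e},{c,e},{b,c,e}} A2={{a},{e},{a,d},{b,e},{c,e},{b,c,e}} A3={{a},{b},{a,d},{b,c},{b,e},{b,c,e}} A4={{d},{a,d}} A5={{d},{e},{a,d},{b,e},{c,e},{b,c,e}} A6={{a},{a,d}}
  A12={{b,e},{c,e},{b,c,e}} A13={{b},{b,c},{b,e},{b,c,e}} A15={{b,e},{c,e},{b,c,e}} A23={{a},{a,d},{b,e},{b,c,e}} A24={{a,d}} A25={{e},{a,d},{b,e},{c,e},{b,c,e}} A26={{a},{a,d}} A34={{a,d}} A35={{a,d},{b,e},{b,c,e}} A36={{a},{a,d}} A45={{d},{a,d}} A46={{a,d}} A56={{a,d}}
  A123={{b,e},{b,c,e}} A125={{b,e},{c,e},{b,c,e}} A135={{b,e},{b,c,e}} A234={{a,d}} A235={{a,d},{b,e},{b,c,e}} A236={{a},{a,d}} A245={{a,d}} A246={{a,d}} A256={{a,d}} A345={{a,d}} A346={{a,d}} A356={{a,d}} A456={{a,d}}
  A1235={{b,e},{b,c,e}} A2345={{a,d}} A2346={{a,d}} A2356={{a,d}} A2456={{a,d}} A3456={{a,d}}
  A23456={{a,d}}
components per intersection:
  A1: {{b},{c},{b,c},{b,e},{c,e},{b,c,e}}
  A2: {{a},{a,d}} {{e},{b,e},{c,e},{b,c,e}}
  A3: {{a},{a,d}} {{b},{b,c},{b,e},{b,c,e}}
  A4: {{d},{a,d}}
  A5: {{d},{a,d}} {{e},{b,e},{c,e},{b,c,e}}
  A6: {{a},{a,d}}
  A12: {{b,e},{c,e},{b,c,e}}
  A13: {{b},{b,c},{b,e},{b,c,e}}
  A15: {{b,e},{c,e},{b,c,e}}
  A23: {{a},{a,d}} {{b,e},{b,c,e}}
  A24: {{a,d}}
  A25: {{e},{b,e},{c,e},{b,c,e}} {{a,d}}
  A26: {{a},{a,d}}
  A34: {{a,d}}
  A35: {{a,d}} {{b,e},{b,c,e}}
  A36: {{a},{a,d}}
  A45: {{d},{a,d}}
  A46: {{a,d}}
  A56: {{a,d}}
  A123: {{b,e},{b,c,e}}
  A125: {{b,e},{c,e},{b,c,e}}
  A135: {{b,e},{b,c,e}}
  A234: {{a,d}}
  A235: {{a,d}} {{b,e},{b,c,e}}
  A236: {{a},{a,d}}
  A245: {{a,d}}
  A246: {{a,d}}
  A256: {{a,d}}
  A345: {{a,d}}
  A346: {{a,d}}
  A356: {{a,d}}
  A456: {{a,d}}
  A1235: {{b,e},{b,c,e}}
  A2345: {{a,d}}
  A2346: {{a,d}}
  A2356: {{a,d}}
  A2456: {{a,d}}
  A3456: {{a,d}}
  A23456: {{a,d}}
C dims 9,16,14,6; δ0: rk 7, SNF 1^7; δ1: rk 9, SNF 1^9; δ2: rk 5, SNF 1^5
degree 0: 9−7−0 = 2 → Ȟ^0 ≅ Z^2
degree 1: 16−9−7 = 0 → Ȟ^1 ≅ 0
degree 2: 14−5−9 = 0 → Ȟ^2 ≅ 0

Ȟ^0 ≅ Z^2; Ȟ^1 ≅ 0; Ȟ^2 ≅ 0


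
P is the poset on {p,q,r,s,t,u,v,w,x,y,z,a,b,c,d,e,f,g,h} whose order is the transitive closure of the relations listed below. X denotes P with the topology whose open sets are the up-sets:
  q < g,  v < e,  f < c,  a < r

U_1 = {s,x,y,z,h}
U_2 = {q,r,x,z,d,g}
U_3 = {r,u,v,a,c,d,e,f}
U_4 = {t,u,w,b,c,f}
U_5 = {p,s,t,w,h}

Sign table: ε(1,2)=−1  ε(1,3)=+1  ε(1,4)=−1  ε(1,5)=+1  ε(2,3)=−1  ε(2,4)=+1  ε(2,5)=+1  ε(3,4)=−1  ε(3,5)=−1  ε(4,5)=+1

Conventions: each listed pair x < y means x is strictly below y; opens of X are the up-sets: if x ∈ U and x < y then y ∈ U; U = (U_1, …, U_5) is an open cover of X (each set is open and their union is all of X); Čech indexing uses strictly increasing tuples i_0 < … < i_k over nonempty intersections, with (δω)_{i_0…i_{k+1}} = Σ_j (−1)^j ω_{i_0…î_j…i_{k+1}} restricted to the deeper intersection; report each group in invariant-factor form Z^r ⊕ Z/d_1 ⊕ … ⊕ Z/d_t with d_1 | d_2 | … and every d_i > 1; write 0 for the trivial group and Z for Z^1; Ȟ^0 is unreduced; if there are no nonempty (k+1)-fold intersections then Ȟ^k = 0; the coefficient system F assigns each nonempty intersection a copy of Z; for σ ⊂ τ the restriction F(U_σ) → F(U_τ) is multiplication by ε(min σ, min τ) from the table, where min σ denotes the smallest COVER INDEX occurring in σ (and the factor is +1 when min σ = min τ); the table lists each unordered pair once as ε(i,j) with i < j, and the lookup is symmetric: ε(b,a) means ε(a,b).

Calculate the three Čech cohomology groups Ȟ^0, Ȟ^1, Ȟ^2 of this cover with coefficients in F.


nonempty intersections:
  U12={x,z} U15={s,h} U23={r,d} U34={u,c,f} U45={t,w}
C dims 5,5; δ0: rk 5, SNF 1^4·2
Ȟ^0: (5−5)−0=0 ⇒ 0
Ȟ^1: (5−0)−5=0 plus torsion [2] ⇒ Z/2
Ȟ^2: (0−0)−0=0 ⇒ 0

Ȟ^0 ≅ 0, Ȟ^1 ≅ Z/2, Ȟ^2 ≅ 0


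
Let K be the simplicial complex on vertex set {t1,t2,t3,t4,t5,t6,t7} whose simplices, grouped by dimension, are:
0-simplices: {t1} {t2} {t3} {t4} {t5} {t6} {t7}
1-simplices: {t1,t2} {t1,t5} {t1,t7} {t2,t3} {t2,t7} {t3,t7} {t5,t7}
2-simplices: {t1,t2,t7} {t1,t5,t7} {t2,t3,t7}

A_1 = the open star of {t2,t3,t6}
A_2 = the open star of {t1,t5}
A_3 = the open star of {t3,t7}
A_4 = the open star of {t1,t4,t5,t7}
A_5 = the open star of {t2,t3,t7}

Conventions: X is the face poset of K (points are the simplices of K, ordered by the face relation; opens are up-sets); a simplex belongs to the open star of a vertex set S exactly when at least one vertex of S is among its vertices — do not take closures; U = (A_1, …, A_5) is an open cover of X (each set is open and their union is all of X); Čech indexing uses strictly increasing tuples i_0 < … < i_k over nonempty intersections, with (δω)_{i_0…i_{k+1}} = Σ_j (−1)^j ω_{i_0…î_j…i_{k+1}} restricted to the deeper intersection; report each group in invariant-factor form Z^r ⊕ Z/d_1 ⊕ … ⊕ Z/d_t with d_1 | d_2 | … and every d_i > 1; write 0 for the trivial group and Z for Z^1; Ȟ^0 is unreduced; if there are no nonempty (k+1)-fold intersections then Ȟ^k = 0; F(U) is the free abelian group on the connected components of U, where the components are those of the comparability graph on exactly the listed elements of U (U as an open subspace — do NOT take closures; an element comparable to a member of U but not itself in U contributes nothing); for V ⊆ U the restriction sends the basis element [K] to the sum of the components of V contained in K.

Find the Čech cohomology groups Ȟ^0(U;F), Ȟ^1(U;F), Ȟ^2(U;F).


Ȟ^0 = Z^3; Ȟ^1 = 0; Ȟ^2 = 0

intersection data:
  A1={{t2},{t3},{t6},{t1,t2},{t2,t3},{t2,t7},{t3,t7},{t1,t2,t7},{t2,t3,t7}} A2={{t1},{t5},{t1,t2},{t1,t5},{t1,t7},{t5,t7},{t1,t2,t7},{t1,t5,t7}} A3={{t3},{t7},{t1,t7},{t2,t3},{t2,t7},{t3,t7},{t5,t7},{t1,t2,t7},{t1,t5,t7},{t2,t3,t7}} A4={{t1},{t4},{t5},{t7},{t1,t2},{t1,t5},{t1,t7},{t2,t7},{t3,t7},{t5,t7},{t1,t2,t7},{t1,t5,t7},{t2,t3,t7}} A5={{t2},{t3},{t7},{t1,t2},{t1,t7},{t2,t3},{t2,t7},{t3,t7},{t5,t7},{t1,t2,t7},{t1,t5,t7},{t2,t3,t7}}
  A12={{t1,t2},{t1,t2,t7}} A13={{t3},{t2,t3},{t2,t7},{t3,t7},{t1,t2,t7},{t2,t3,t7}} A14={{t1,t2},{t2,t7},{t3,t7},{t1,t2,t7},{t2,t3,t7}} A15={{t2},{t3},{t1,t2},{t2,t3},{t2,t7},{t3,t7},{t1,t2,t7},{t2,t3,t7}} A23={{t1,t7},{t5,t7},{t1,t2,t7},{t1,t5,t7}} A24={{t1},{t5},{t1,t2},{t1,t5},{t1,t7},{t5,t7},{t1,t2,t7},{t1,t5,t7}} A25={{t1,t2},{t1,t7},{t5,t7},{t1,t2,t7},{t1,t5,t7}} A34={{t7},{t1,t7},{t2,t7},{t3,t7},{t5,t7},{t1,t2,t7},{t1,t5,t7},{t2,t3,t7}} A35={{t3},{t7},{t1,t7},{t2,t3},{t2,t7},{t3,t7},{t5,t7},{t1,t2,t7},{t1,t5,t7},{t2,t3,t7}} A45={{t7},{t1,t2},{t1,t7},{t2,t7},{t3,t7},{t5,t7},{t1,t2,t7},{t1,t5,t7},{t2,t3,t7}}
  A123={{t1,t2,t7}} A124={{t1,t2},{t1,t2,t7}} A125={{t1,t2},{t1,t2,t7}} A134={{t2,t7},{t3,t7},{t1,t2,t7},{t2,t3,t7}} A135={{t3},{t2,t3},{t2,t7},{t3,t7},{t1,t2,t7},{t2,t3,t7}} A145={{t1,t2},{t2,t7},{t3,t7},{t1,t2,t7},{t2,t3,t7}} A234={{t1,t7},{t5,t7},{t1,t2,t7},{t1,t5,t7}} A235={{t1,t7},{t5,t7},{t1,t2,t7},{t1,t5,t7}} A245={{t1,t2},{t1,t7},{t5,t7},{t1,t2,t7},{t1,t5,t7}} A345={{t7},{t1,t7},{t2,t7},{t3,t7},{t5,t7},{t1,t2,t7},{t1,t5,t7},{t2,t3,t7}}
  A1234={{t1,t2,t7}} A1235={{t1,t2,t7}} A1245={{t1,t2},{t1,t2,t7}} A1345={{t2,t7},{t3,t7},{t1,t2,t7},{t2,t3,t7}} A2345={{t1,t7},{t5,t7},{t1,t2,t7},{t1,t5,t7}}
  A12345={{t1,t2,t7}}
components per intersection:
  A1: {{t2},{t3},{t1,t2},{t2,t3},{t2,t7},{t3,t7},{t1,t2,t7},{t2,t3,t7}} {{t6}}
  A2: {{t1},{t5},{t1,t2},{t1,t5},{t1,t7},{t5,t7},{t1,t2,t7},{t1,t5,t7}}
  A3: {{t3},{t7},{t1,t7},{t2,t3},{t2,t7},{t3,t7},{t5,t7},{t1,t2,t7},{t1,t5,t7},{t2,t3,t7}}
  A4: {{t1},{t5},{t7},{t1,t2},{t1,t5},{t1,t7},{t2,t7},{t3,t7},{t5,t7},{t1,t2,t7},{t1,t5,t7},{t2,t3,t7}} {{t4}}
  A5: {{t2},{t3},{t7},{t1,t2},{t1,t7},{t2,t3},{t2,t7},{t3,t7},{t5,t7},{t1,t2,t7},{t1,t5,t7},{t2,t3,t7}}
  A12: {{t1,t2},{t1,t2,t7}}
  A13: {{t3},{t2,t3},{t2,t7},{t3,t7},{t1,t2,t7},{t2,t3,t7}}
  A14: {{t1,t2},{t2,t7},{t3,t7},{t1,t2,t7},{t2,t3,t7}}
  A15: {{t2},{t3},{t1,t2},{t2,t3},{t2,t7},{t3,t7},{t1,t2,t7},{t2,t3,t7}}
  A23: {{t1,t7},{t5,t7},{t1,t2,t7},{t1,t5,t7}}
  A24: {{t1},{t5},{t1,t2},{t1,t5},{t1,t7},{t5,t7},{t1,t2,t7},{t1,t5,t7}}
  A25: {{t1,t2},{t1,t7},{t5,t7},{t1,t2,t7},{t1,t5,t7}}
  A34: {{t7},{t1,t7},{t2,t7},{t3,t7},{t5,t7},{t1,t2,t7},{t1,t5,t7},{t2,t3,t7}}
  A35: {{t3},{t7},{t1,t7},{t2,t3},{t2,t7},{t3,t7},{t5,t7},{t1,t2,t7},{t1,t5,t7},{t2,t3,t7}}
  A45: {{t7},{t1,t2},{t1,t7},{t2,t7},{t3,t7},{t5,t7},{t1,t2,t7},{t1,t5,t7},{t2,t3,t7}}
  A123: {{t1,t2,t7}}
  A124: {{t1,t2},{t1,t2,t7}}
  A125: {{t1,t2},{t1,t2,t7}}
  A134: {{t2,t7},{t3,t7},{t1,t2,t7},{t2,t3,t7}}
  A135: {{t3},{t2,t3},{t2,t7},{t3,t7},{t1,t2,t7},{t2,t3,t7}}
  A145: {{t1,t2},{t2,t7},{t3,t7},{t1,t2,t7},{t2,t3,t7}}
  A234: {{t1,t7},{t5,t7},{t1,t2,t7},{t1,t5,t7}}
  A235: {{t1,t7},{t5,t7},{t1,t2,t7},{t1,t5,t7}}
  A245: {{t1,t2},{t1,t7},{t5,t7},{t1,t2,t7},{t1,t5,t7}}
  A345: {{t7},{t1,t7},{t2,t7},{t3,t7},{t5,t7},{t1,t2,t7},{t1,t5,t7},{t2,t3,t7}}
  A1234: {{t1,t2,t7}}
  A1235: {{t1,t2,t7}}
  A1245: {{t1,t2},{t1,t2,t7}}
  A1345: {{t2,t7},{t3,t7},{t1,t2,t7},{t2,t3,t7}}
  A2345: {{t1,t7},{t5,t7},{t1,t2,t7},{t1,t5,t7}}
  A12345: {{t1,t2,t7}}
C dims 7,10,10,5; δ0: rk 4, SNF 1^4; δ1: rk 6, SNF 1^6; δ2: rk 4, SNF 1^4
Ȟ^0 = (7 − 4) − 0 = 3, so Ȟ^0 ≅ Z^3
Ȟ^1 = (10 − 6) − 4 = 0, so Ȟ^1 ≅ 0
Ȟ^2 = (10 − 4) − 6 = 0, so Ȟ^2 ≅ 0


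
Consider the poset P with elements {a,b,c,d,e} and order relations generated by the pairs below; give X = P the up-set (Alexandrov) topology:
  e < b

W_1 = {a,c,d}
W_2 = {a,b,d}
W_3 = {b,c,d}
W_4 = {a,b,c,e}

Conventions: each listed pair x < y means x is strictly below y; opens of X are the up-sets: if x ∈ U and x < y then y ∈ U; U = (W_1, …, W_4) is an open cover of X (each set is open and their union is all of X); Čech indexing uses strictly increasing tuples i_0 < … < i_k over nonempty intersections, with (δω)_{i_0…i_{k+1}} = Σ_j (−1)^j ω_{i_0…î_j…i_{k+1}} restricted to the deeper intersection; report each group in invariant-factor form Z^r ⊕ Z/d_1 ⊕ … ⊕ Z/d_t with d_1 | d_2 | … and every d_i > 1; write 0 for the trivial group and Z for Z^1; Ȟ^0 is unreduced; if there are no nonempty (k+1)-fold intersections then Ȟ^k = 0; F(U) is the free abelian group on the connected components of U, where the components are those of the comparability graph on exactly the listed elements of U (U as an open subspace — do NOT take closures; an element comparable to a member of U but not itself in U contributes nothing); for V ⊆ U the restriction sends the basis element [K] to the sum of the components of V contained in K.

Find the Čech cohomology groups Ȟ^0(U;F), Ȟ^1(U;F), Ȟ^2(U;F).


Ȟ^0(U;F) ≅ Z^4; Ȟ^1(U;F) ≅ 0; Ȟ^2(U;F) ≅ 0

nerve simplices:
  W12={a,d} W13={c,d} W14={a,c} W23={b,d} W24={a,b} W34={b,c}
  W123={d} W124={a} W134={c} W234={b}
components per intersection:
  W1: {a} {c} {d}
  W2: {a} {b} {d}
  W3: {b} {c} {d}
  W4: {a} {b,e} {c}
  W12: {a} {d}
  W13: {c} {d}
  W14: {a} {c}
  W23: {b} {d}
  W24: {a} {b}
  W34: {b} {c}
  W123: {d}
  W124: {a}
  W134: {c}
  W234: {b}
C dims 12,12,4; δ0: rk 8, SNF 1^8; δ1: rk 4, SNF 1^4
degree 0: 12−8−0 = 4 → Ȟ^0 ≅ Z^4
degree 1: 12−4−8 = 0 → Ȟ^1 ≅ 0
degree 2: 4−0−4 = 0 → Ȟ^2 ≅ 0


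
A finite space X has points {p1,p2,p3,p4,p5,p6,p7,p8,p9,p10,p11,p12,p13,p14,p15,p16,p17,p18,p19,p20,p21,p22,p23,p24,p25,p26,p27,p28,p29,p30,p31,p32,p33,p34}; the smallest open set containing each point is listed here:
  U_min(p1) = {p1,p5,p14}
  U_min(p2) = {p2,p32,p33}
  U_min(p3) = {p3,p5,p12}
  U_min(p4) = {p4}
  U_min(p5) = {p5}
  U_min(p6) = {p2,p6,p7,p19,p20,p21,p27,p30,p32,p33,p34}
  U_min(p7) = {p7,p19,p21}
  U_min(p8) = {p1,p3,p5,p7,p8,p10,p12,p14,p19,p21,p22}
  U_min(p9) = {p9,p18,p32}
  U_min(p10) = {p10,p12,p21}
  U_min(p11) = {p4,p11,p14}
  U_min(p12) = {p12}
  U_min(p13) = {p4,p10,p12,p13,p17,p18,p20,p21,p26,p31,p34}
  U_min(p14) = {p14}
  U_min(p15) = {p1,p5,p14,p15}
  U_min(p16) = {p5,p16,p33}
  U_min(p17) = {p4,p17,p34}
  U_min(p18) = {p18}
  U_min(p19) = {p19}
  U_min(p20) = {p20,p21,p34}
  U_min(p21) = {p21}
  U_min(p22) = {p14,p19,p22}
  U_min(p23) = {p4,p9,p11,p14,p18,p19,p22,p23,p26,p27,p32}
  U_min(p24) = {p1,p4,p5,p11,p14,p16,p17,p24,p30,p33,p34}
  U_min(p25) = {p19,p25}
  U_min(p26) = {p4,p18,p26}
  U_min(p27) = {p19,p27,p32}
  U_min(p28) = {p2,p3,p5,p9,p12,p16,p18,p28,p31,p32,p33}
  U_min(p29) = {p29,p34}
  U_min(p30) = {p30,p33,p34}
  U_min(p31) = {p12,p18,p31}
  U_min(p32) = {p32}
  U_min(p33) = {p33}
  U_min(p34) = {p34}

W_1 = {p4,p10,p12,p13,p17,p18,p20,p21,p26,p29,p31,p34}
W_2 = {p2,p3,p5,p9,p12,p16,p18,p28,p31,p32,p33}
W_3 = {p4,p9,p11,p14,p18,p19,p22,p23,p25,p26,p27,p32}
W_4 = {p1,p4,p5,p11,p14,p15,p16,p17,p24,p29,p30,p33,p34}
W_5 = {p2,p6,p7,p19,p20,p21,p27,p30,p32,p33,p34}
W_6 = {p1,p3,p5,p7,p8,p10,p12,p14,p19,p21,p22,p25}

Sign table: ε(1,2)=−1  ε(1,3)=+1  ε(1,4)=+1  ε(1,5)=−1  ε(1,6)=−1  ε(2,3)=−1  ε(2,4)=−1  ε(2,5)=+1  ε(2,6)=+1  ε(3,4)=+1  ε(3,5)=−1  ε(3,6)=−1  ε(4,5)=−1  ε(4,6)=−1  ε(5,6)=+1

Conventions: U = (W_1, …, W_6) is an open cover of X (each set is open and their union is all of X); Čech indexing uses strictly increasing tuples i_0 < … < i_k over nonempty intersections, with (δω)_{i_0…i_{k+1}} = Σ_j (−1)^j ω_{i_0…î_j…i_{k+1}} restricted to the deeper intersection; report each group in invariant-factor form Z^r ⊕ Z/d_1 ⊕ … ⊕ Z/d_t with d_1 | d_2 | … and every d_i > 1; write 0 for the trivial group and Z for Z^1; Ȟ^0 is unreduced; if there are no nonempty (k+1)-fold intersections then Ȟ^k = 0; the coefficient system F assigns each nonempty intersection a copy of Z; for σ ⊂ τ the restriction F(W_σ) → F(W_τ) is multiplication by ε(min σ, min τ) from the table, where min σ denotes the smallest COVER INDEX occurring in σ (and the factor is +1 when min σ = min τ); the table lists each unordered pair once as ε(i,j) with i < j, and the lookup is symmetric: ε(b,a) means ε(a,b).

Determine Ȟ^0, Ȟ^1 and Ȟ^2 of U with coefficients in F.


Ȟ^0 ≅ Z,  Ȟ^1 ≅ 0,  Ȟ^2 ≅ Z/2

nerve simplices:
  W12={p12,p18,p31} W13={p4,p18,p26} W14={p4,p17,p29,p34} W15={p20,p21,p34} W16={p10,p12,p21} W23={p9,p18,p32} W24={p5,p16,p33} W25={p2,p32,p33} W26={p3,p5,p12} W34={p4,p11,p14} W35={p19,p27,p32} W36={p14,p19,p22,p25} W45={p30,p33,p34} W46={p1,p5,p14} W56={p7,p19,p21}
  W123={p18} W126={p12} W134={p4} W145={p34} W156={p21} W235={p32} W245={p33} W246={p5} W346={p14} W356={p19}
C dims 6,15,10; δ0: rk 5, SNF 1^5; δ1: rk 10, SNF 1^9·2
degree 0: 6−5−0 = 1 → Ȟ^0 ≅ Z
degree 1: 15−10−5 = 0 → Ȟ^1 ≅ 0
degree 2: 10−0−10 = 0 plus torsion [2] → Ȟ^2 ≅ Z/2


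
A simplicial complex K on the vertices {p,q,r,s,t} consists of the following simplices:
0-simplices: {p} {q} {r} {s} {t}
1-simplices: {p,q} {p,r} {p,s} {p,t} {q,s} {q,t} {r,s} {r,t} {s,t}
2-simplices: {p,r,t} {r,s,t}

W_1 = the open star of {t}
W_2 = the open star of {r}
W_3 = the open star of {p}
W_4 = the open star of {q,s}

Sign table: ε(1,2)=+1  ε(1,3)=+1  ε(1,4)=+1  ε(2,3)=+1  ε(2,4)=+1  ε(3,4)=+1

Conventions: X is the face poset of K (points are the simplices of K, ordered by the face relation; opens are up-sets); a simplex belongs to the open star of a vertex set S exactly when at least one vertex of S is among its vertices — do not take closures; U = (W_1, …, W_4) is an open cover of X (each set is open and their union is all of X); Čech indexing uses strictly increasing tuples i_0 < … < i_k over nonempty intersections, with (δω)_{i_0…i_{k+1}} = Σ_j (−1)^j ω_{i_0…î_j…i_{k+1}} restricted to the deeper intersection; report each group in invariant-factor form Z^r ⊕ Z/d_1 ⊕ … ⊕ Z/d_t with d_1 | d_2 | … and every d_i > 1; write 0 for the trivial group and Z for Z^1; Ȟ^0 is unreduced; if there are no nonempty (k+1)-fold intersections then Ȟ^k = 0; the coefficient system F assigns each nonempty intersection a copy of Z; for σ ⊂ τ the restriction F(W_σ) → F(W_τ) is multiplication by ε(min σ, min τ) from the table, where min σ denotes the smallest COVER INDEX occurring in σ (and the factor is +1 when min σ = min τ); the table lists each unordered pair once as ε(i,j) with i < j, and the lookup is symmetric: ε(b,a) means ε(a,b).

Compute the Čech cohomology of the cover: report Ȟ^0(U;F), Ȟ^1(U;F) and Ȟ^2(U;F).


nonempty overlaps:
  W1={{t},{p,t},{q,t},{r,t},{s,t},{p,r,t},{r,s,t}} W2={{r},{p,r},{r,s},{r,t},{p,r,t},{r,s,t}} W3={{p},{p,q},{p,r},{p,s},{p,t},{p,r,t}} W4={{q},{s},{p,q},{p,s},{q,s},{q,t},{r,s},{s,t},{r,s,t}}
  W12={{r,t},{p,r,t},{r,s,t}} W13={{p,t},{p,r,t}} W14={{q,t},{s,t},{r,s,t}} W23={{p,r},{p,r,t}} W24={{r,s},{r,s,t}} W34={{p,q},{p,s}}
  W123={{p,r,t}} W124={{r,s,t}}
C dims 4,6,2; δ0: rk 3, SNF 1^3; δ1: rk 2, SNF 1^2
degree 0: 4−3−0 = 1 → Ȟ^0 ≅ Z
degree 1: 6−2−3 = 1 → Ȟ^1 ≅ Z
degree 2: 2−0−2 = 0 → Ȟ^2 ≅ 0

Ȟ^0(U;F) ≅ Z; Ȟ^1(U;F) ≅ Z; Ȟ^2(U;F) ≅ 0


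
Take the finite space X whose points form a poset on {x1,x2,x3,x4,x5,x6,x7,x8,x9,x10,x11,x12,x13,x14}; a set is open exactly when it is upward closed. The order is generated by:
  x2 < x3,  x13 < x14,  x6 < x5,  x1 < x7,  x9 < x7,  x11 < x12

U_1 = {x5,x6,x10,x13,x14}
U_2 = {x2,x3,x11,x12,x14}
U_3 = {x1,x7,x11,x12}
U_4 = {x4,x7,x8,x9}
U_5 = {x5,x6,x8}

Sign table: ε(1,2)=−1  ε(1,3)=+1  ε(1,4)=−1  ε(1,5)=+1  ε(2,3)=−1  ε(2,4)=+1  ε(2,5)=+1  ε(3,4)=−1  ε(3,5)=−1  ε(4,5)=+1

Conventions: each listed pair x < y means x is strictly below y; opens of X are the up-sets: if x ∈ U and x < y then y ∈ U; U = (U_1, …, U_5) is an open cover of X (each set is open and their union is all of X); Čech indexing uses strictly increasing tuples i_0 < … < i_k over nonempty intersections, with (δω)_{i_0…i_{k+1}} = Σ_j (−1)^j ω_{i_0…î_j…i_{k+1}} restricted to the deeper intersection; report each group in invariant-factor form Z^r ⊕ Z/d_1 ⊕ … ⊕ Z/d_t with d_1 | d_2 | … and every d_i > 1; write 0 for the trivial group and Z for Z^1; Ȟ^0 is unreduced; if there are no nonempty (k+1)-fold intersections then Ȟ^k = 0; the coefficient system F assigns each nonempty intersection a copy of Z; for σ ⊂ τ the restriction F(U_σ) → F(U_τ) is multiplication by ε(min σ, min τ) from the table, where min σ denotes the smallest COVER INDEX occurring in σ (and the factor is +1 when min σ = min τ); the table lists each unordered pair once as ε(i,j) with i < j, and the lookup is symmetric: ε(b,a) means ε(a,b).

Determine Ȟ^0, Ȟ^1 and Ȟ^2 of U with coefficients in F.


Ȟ^0(U;F) ≅ 0; Ȟ^1(U;F) ≅ Z/2; Ȟ^2(U;F) ≅ 0

cover nerve:
  U12={x14} U15={x5,x6} U23={x11,x12} U34={x7} U45={x8}
C dims 5,5; δ0: rk 5, SNF 1^4·2
Ȟ^0: (5−5)−0=0 ⇒ 0
Ȟ^1: (5−0)−5=0 plus torsion [2] ⇒ Z/2
Ȟ^2: (0−0)−0=0 ⇒ 0


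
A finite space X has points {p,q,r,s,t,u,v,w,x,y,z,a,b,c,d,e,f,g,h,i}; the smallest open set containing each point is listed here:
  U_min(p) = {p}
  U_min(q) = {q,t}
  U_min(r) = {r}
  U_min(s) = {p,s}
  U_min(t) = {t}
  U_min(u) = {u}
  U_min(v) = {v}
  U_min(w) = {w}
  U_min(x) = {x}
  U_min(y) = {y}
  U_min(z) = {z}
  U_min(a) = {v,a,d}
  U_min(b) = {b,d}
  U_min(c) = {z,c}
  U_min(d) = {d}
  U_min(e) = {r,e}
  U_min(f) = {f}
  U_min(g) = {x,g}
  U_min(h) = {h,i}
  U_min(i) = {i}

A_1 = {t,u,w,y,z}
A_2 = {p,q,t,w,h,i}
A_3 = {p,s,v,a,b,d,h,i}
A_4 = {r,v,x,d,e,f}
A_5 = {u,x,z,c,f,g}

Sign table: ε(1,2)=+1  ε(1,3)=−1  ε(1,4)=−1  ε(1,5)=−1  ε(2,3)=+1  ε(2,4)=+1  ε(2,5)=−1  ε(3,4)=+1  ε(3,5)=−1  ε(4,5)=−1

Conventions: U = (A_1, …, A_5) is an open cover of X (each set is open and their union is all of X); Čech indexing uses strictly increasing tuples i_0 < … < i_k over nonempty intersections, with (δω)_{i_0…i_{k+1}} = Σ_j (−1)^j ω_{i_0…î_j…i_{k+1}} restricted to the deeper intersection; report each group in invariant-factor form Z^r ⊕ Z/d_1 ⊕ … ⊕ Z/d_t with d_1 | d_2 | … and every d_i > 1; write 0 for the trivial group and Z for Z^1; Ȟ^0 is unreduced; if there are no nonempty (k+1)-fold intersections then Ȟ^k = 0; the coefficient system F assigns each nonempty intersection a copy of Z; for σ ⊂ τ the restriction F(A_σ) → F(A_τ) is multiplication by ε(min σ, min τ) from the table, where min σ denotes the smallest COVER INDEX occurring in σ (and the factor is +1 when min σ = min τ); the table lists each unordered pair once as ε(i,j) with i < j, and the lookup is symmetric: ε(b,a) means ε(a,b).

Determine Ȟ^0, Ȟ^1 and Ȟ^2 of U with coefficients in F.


intersection data:
  A12={t,w} A15={u,z} A23={p,h,i} A34={v,d} A45={x,f}
C dims 5,5; δ0: rk 4, SNF 1^4
Ȟ^0 = (5 − 4) − 0 = 1, so Ȟ^0 ≅ Z
Ȟ^1 = (5 − 0) − 4 = 1, so Ȟ^1 ≅ Z
Ȟ^2 = (0 − 0) − 0 = 0, so Ȟ^2 ≅ 0

Ȟ^0 = Z, Ȟ^1 = Z, Ȟ^2 = 0


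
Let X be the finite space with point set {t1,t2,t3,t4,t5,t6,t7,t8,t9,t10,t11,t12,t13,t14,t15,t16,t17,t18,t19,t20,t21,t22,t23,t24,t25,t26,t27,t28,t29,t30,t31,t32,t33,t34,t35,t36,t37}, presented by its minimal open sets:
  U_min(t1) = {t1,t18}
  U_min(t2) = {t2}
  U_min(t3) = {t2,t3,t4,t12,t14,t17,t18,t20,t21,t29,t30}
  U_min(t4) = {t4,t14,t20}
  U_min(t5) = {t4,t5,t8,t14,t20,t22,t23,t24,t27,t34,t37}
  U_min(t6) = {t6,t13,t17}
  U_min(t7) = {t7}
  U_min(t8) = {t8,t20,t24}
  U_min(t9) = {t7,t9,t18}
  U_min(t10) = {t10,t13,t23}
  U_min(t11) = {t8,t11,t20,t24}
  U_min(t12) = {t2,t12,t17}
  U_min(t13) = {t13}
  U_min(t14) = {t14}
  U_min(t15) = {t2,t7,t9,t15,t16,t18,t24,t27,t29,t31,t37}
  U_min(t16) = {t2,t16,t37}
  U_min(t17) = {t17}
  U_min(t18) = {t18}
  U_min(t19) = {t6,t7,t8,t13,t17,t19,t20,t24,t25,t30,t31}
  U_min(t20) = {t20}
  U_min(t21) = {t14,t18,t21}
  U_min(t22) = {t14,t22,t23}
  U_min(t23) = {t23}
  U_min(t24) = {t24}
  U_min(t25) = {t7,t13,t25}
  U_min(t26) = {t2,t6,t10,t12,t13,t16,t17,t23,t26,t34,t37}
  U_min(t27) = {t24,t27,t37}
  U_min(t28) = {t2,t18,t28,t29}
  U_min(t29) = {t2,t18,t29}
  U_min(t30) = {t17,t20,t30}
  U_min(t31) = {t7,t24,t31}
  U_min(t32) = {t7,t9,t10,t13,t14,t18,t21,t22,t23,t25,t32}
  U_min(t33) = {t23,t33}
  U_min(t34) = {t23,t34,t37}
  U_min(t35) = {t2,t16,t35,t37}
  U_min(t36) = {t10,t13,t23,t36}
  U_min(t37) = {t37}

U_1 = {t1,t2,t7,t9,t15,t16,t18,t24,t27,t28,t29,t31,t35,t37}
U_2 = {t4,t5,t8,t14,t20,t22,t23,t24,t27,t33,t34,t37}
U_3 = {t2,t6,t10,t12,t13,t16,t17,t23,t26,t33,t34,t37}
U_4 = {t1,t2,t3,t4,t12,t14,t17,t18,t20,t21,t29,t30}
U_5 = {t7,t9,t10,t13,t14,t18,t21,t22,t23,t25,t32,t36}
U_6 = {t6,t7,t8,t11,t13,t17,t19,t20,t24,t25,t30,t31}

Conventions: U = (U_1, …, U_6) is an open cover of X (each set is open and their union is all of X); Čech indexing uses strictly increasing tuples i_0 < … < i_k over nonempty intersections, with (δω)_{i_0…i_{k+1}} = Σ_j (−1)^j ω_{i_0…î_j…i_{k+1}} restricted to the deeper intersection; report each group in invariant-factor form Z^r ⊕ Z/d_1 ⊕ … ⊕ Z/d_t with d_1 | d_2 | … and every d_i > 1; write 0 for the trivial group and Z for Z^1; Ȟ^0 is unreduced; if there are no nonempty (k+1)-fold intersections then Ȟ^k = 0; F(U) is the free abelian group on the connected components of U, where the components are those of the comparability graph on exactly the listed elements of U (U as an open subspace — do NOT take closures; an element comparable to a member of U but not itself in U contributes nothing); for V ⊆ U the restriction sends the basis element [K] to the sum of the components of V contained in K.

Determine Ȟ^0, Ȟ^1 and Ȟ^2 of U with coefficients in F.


Ȟ^0 = Z, Ȟ^1 = 0 and Ȟ^2 = Z/2

cover nerve:
  U12={t24,t27,t37} U13={t2,t16,t37} U14={t1,t2,t18,t29} U15={t7,t9,t18} U16={t7,t24,t31} U23={t23,t33,t34,t37} U24={t4,t14,t20} U25={t14,t22,t23} U26={t8,t20,t24} U34={t2,t12,t17} U35={t10,t13,t23} U36={t6,t13,t17} U45={t14,t18,t21} U46={t17,t20,t30} U56={t7,t13,t25}
  U123={t37} U126={t24} U134={t2} U145={t18} U156={t7} U235={t23} U245={t14} U246={t20} U346={t17} U356={t13}
components per intersection:
  U1: {t1,t2,t7,t9,t15,t16,t18,t24,t27,t28,t29,t31,t35,t37}
  U2: {t4,t5,t8,t14,t20,t22,t23,t24,t27,t33,t34,t37}
  U3: {t2,t6,t10,t12,t13,t16,t17,t23,t26,t33,t34,t37}
  U4: {t1,t2,t3,t4,t12,t14,t17,t18,t20,t21,t29,t30}
  U5: {t7,t9,t10,t13,t14,t18,t21,t22,t23,t25,t32,t36}
  U6: {t6,t7,t8,t11,t13,t17,t19,t20,t24,t25,t30,t31}
  U12: {t24,t27,t37}
  U13: {t2,t16,t37}
  U14: {t1,t2,t18,t29}
  U15: {t7,t9,t18}
  U16: {t7,t24,t31}
  U23: {t23,t33,t34,t37}
  U24: {t4,t14,t20}
  U25: {t14,t22,t23}
  U26: {t8,t20,t24}
  U34: {t2,t12,t17}
  U35: {t10,t13,t23}
  U36: {t6,t13,t17}
  U45: {t14,t18,t21}
  U46: {t17,t20,t30}
  U56: {t7,t13,t25}
  U123: {t37}
  U126: {t24}
  U134: {t2}
  U145: {t18}
  U156: {t7}
  U235: {t23}
  U245: {t14}
  U246: {t20}
  U346: {t17}
  U356: {t13}
C dims 6,15,10; δ0: rk 5, SNF 1^5; δ1: rk 10, SNF 1^9·2
Ȟ^0: (6−5)−0=1 ⇒ Z
Ȟ^1: (15−10)−5=0 ⇒ 0
Ȟ^2: (10−0)−10=0 plus torsion [2] ⇒ Z/2


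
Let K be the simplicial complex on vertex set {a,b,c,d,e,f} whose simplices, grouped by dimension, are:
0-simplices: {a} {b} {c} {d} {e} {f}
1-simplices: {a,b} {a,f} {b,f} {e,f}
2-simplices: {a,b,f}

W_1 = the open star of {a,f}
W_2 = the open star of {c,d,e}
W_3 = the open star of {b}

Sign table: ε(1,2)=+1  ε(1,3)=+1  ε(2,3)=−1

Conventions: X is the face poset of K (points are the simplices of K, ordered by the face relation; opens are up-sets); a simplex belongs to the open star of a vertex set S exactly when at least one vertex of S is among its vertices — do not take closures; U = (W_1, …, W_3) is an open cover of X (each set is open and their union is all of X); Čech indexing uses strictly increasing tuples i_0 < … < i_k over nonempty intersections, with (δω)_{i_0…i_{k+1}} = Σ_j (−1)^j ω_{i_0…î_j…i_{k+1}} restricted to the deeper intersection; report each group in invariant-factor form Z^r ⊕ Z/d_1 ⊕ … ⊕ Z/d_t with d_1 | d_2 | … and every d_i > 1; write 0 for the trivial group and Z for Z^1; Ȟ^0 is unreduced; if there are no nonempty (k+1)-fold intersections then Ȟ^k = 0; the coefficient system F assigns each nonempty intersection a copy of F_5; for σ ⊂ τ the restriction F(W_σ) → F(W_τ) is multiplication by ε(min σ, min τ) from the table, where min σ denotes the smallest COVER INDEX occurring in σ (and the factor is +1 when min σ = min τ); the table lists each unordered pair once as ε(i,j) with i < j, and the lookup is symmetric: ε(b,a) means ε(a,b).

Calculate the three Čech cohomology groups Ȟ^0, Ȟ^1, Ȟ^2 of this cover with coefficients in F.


cover nerve:
  W1={{a},{f},{a,b},{a,f},{b,f},{e,f},{a,b,f}} W2={{c},{d},{e},{e,f}} W3={{b},{a,b},{b,f},{a,b,f}}
  W12={{e,f}} W13={{a,b},{b,f},{a,b,f}}
C dims 3,2; δ0: rk_F5 2
Ȟ^0: (3−2)−0=1 ⇒ Z/5
Ȟ^1: (2−0)−2=0 ⇒ 0
Ȟ^2: (0−0)−0=0 ⇒ 0

Ȟ^0 ≅ Z/5, Ȟ^1 ≅ 0, Ȟ^2 ≅ 0


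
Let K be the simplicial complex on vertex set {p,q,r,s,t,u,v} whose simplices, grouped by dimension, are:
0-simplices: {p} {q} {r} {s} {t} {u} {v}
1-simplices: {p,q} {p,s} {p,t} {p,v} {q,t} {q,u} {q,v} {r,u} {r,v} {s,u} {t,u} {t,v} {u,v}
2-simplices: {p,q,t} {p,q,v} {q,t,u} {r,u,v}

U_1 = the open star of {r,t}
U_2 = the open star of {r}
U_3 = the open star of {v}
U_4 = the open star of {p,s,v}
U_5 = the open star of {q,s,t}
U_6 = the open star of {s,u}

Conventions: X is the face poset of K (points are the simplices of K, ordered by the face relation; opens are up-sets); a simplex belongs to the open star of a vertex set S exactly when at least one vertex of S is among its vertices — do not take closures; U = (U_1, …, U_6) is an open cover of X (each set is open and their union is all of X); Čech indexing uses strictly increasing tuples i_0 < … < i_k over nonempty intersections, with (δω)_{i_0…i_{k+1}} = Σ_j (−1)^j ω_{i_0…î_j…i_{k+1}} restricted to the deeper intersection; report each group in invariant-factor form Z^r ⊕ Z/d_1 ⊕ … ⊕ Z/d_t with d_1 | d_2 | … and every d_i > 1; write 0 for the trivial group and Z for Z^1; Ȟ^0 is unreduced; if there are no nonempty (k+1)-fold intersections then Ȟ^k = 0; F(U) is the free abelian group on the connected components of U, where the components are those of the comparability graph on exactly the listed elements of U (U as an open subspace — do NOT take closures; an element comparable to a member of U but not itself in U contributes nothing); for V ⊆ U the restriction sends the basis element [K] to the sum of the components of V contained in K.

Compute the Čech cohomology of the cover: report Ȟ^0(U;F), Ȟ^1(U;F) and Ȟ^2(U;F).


Ȟ^0 ≅ Z, Ȟ^1 ≅ Z^3 and Ȟ^2 ≅ 0

cover nerve:
  U1={{r},{t},{p,t},{q,t},{r,u},{r,v},{t,u},{t,v},{p,q,t},{q,t,u},{r,u,v}} U2={{r},{r,u},{r,v},{r,u,v}} U3={{v},{p,v},{q,v},{r,v},{t,v},{u,v},{p,q,v},{r,u,v}} U4={{p},{s},{v},{p,q},{p,s},{p,t},{p,v},{q,v},{r,v},{s,u},{t,v},{u,v},{p,q,t},{p,q,v},{r,u,v}} U5={{q},{s},{t},{p,q},{p,s},{p,t},{q,t},{q,u},{q,v},{s,u},{t,u},{t,v},{p,q,t},{p,q,v},{q,t,u}} U6={{s},{u},{p,s},{q,u},{r,u},{s,u},{t,u},{u,v},{q,t,u},{r,u,v}}
  U12={{r},{r,u},{r,v},{r,u,v}} U13={{r,v},{t,v},{r,u,v}} U14={{p,t},{r,v},{t,v},{p,q,t},{r,u,v}} U15={{t},{p,t},{q,t},{t,u},{t,v},{p,q,t},{q,t,u}} U16={{r,u},{t,u},{q,t,u},{r,u,v}} U23={{r,v},{r,u,v}} U24={{r,v},{r,u,v}} U26={{r,u},{r,u,v}} U34={{v},{p,v},{q,v},{r,v},{t,v},{u,v},{p,q,v},{r,u,v}} U35={{q,v},{t,v},{p,q,v}} U36={{u,v},{r,u,v}} U45={{s},{p,q},{p,s},{p,t},{q,v},{s,u},{t,v},{p,q,t},{p,q,v}} U46={{s},{p,s},{s,u},{u,v},{r,u,v}} U56={{s},{p,s},{q,u},{s,u},{t,u},{q,t,u}}
  U123={{r,v},{r,u,v}} U124={{r,v},{r,u,v}} U126={{r,u},{r,u,v}} U134={{r,v},{t,v},{r,u,v}} U135={{t,v}} U136={{r,u,v}} U145={{p,t},{t,v},{p,q,t}} U146={{r,u,v}} U156={{t,u},{q,t,u}} U234={{r,v},{r,u,v}} U236={{r,u,v}} U246={{r,u,v}} U345={{q,v},{t,v},{p,q,v}} U346={{u,v},{r,u,v}} U456={{s},{p,s},{s,u}}
  U1234={{r,v},{r,u,v}} U1236={{r,u,v}} U1246={{r,u,v}} U1345={{t,v}} U1346={{r,u,v}} U2346={{r,u,v}}
  U12346={{r,u,v}}
components per intersection:
  U1: {{r},{r,u},{r,v},{r,u,v}} {{t},{p,t},{q,t},{t,u},{t,v},{p,q,t},{q,t,u}}
  U2: {{r},{r,u},{r,v},{r,u,v}}
  U3: {{v},{p,v},{q,v},{r,v},{t,v},{u,v},{p,q,v},{r,u,v}}
  U4: {{p},{s},{v},{p,q},{p,s},{p,t},{p,v},{q,v},{r,v},{s,u},{t,v},{u,v},{p,q,t},{p,q,v},{r,u,v}}
  U5: {{q},{t},{p,q},{p,t},{q,t},{q,u},{q,v},{t,u},{t,v},{p,q,t},{p,q,v},{q,t,u}} {{s},{p,s},{s,u}}
  U6: {{s},{u},{p,s},{q,u},{r,u},{s,u},{t,u},{u,v},{q,t,u},{r,u,v}}
  U12: {{r},{r,u},{r,v},{r,u,v}}
  U13: {{r,v},{r,u,v}} {{t,v}}
  U14: {{p,t},{p,q,t}} {{r,v},{r,u,v}} {{t,v}}
  U15: {{t},{p,t},{q,t},{t,u},{t,v},{p,q,t},{q,t,u}}
  U16: {{r,u},{r,u,v}} {{t,u},{q,t,u}}
  U23: {{r,v},{r,u,v}}
  U24: {{r,v},{r,u,v}}
  U26: {{r,u},{r,u,v}}
  U34: {{v},{p,v},{q,v},{r,v},{t,v},{u,v},{p,q,v},{r,u,v}}
  U35: {{q,v},{p,q,v}} {{t,v}}
  U36: {{u,v},{r,u,v}}
  U45: {{s},{p,s},{s,u}} {{p,q},{p,t},{q,v},{p,q,t},{p,q,v}} {{t,v}}
  U46: {{s},{p,s},{s,u}} {{u,v},{r,u,v}}
  U56: {{s},{p,s},{s,u}} {{q,u},{t,u},{q,t,u}}
  U123: {{r,v},{r,u,v}}
  U124: {{r,v},{r,u,v}}
  U126: {{r,u},{r,u,v}}
  U134: {{r,v},{r,u,v}} {{t,v}}
  U135: {{t,v}}
  U136: {{r,u,v}}
  U145: {{p,t},{p,q,t}} {{t,v}}
  U146: {{r,u,v}}
  U156: {{t,u},{q,t,u}}
  U234: {{r,v},{r,u,v}}
  U236: {{r,u,v}}
  U246: {{r,u,v}}
  U345: {{q,v},{p,q,v}} {{t,v}}
  U346: {{u,v},{r,u,v}}
  U456: {{s},{p,s},{s,u}}
  U1234: {{r,v},{r,u,v}}
  U1236: {{r,u,v}}
  U1246: {{r,u,v}}
  U1345: {{t,v}}
  U1346: {{r,u,v}}
  U2346: {{r,u,v}}
  U12346: {{r,u,v}}
C dims 8,23,18,6; δ0: rk 7, SNF 1^7; δ1: rk 13, SNF 1^13; δ2: rk 5, SNF 1^5
Ȟ^0: (8−7)−0=1 ⇒ Z
Ȟ^1: (23−13)−7=3 ⇒ Z^3
Ȟ^2: (18−5)−13=0 ⇒ 0
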